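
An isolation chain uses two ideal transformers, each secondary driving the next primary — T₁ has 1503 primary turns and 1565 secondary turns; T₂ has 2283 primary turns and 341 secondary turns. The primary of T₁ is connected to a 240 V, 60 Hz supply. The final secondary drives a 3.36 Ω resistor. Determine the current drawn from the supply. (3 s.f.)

After T₁: V = 240.00 × 1565/1503 = 249.90 V.
After T₂: V = 249.90 × 341/2283 = 37.326 V.
I_load = 37.326/3.36 = 11.109 A, so P_out = 37.326 × 11.109 = 414.66 W.
All ideal ⇒ P_in = P_out, so I_supply = 414.66/240 = 1.73 A.

I_supply ≈ 1.73 A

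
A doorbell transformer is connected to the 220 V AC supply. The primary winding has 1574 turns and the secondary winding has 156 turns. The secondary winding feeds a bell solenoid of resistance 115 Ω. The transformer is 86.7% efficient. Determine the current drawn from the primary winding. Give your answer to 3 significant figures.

V_s = 220 × 156/1574 = 21.804 V.
I_s = V_s/R = 21.804/115 = 0.18960 A.
P_out = V_s I_s = 21.804 × 0.18960 = 4.1342 W.
P_in = P_out/η = 4.1342/0.867 = 4.7684 W.
I_p = P_in/V_p = 4.7684/220 = 0.0217 A.

I_p ≈ 0.0217 A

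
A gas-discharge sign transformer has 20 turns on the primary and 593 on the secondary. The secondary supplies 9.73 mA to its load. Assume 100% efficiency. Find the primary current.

I_p ≈ 0.288 A

For an ideal transformer I_p/I_s = N_s/N_p, so I_p = 0.00973 × 593/20 = 0.288 A.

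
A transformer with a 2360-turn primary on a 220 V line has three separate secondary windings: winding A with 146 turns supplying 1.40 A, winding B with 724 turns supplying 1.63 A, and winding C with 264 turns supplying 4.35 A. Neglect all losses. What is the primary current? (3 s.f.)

V_A = 220 × 146/2360 = 13.610 V; V_B = 220 × 724/2360 = 67.492 V; V_C = 220 × 264/2360 = 24.610 V.
P_out = V_A I_A + V_B I_B + V_C I_C = 13.610×1.40 + 67.492×1.63 + 24.610×4.35 = 19.054 + 110.01 + 107.05 = 236.12 W.
Ideal ⇒ P_in = P_out, so I_p = P_out/V_p = 236.12/220 = 1.07 A.

I_p ≈ 1.07 A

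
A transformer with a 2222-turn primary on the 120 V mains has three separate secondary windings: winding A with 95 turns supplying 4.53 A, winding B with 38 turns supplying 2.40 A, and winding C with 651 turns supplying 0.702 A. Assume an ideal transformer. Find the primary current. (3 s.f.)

V_A = 120 × 95/2222 = 5.1305 V; V_B = 120 × 38/2222 = 2.0522 V; V_C = 120 × 651/2222 = 35.158 V.
P_out = V_A I_A + V_B I_B + V_C I_C = 5.1305×4.53 + 2.0522×2.40 + 35.158×0.702 = 23.241 + 4.9253 + 24.681 = 52.847 W.
Ideal ⇒ P_in = P_out, so I_p = P_out/V_p = 52.847/120 = 0.440 A.

I_p ≈ 0.440 A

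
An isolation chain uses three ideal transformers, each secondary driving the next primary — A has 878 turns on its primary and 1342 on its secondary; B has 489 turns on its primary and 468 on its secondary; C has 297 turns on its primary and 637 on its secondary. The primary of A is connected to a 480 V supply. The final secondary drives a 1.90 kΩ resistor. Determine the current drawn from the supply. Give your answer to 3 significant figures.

I_supply ≈ 2.49 A

After A: V = 480.00 × 1342/878 = 733.67 V.
After B: V = 733.67 × 468/489 = 702.16 V.
After C: V = 702.16 × 637/297 = 1506.0 V.
I_load = 1506.0/1900 = 0.79262 A, so P_out = 1506.0 × 0.79262 = 1193.7 W.
All ideal ⇒ P_in = P_out, so I_supply = 1193.7/480 = 2.49 A.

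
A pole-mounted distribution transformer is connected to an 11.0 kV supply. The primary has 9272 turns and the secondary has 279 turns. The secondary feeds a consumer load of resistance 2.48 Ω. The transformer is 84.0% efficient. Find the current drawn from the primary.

V_s = 11000 × 279/9272 = 331.00 V.
I_s = V_s/R = 331.00/2.48 = 133.47 A.
P_out = V_s I_s = 331.00 × 133.47 = 44177 W.
P_in = P_out/η = 44177/0.840 = 52592 W.
I_p = P_in/V_p = 52592/11000 = 4.78 A.

I_p ≈ 4.78 A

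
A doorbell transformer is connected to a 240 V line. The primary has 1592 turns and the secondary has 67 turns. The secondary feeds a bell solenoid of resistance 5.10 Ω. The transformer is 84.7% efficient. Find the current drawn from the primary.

I_p ≈ 0.0984 A

V_s = 240 × 67/1592 = 10.101 V.
I_s = V_s/R = 10.101/5.10 = 1.9805 A.
P_out = V_s I_s = 10.101 × 1.9805 = 20.004 W.
P_in = P_out/η = 20.004/0.847 = 23.617 W.
I_p = P_in/V_p = 23.617/240 = 0.0984 A.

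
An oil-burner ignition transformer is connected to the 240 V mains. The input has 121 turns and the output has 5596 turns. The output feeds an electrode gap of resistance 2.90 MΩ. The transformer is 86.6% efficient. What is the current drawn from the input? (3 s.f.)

I_in ≈ 0.204 A

V_out = 240 × 5596/121 = 11100 V.
I_out = V_out/R = 11100/(2.90×10^6) = 0.0038274 A.
P_out = V_out I_out = 11100 × 0.0038274 = 42.482 W.
P_in = P_out/η = 42.482/0.866 = 49.056 W.
I_in = P_in/V_in = 49.056/240 = 0.204 A.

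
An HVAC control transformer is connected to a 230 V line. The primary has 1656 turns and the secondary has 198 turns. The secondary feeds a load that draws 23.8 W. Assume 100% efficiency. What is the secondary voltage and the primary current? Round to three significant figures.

V_s ≈ 27.5 V, I_p ≈ 0.103 A

V_s = V_p × N_s/N_p = 230 × 198/1656 = 27.500 V.
I_s = P/V_s = 23.8/27.500 = 0.86545 A.
I_p = I_s × N_s/N_p = 0.86545 × 198/1656 = 0.103 A.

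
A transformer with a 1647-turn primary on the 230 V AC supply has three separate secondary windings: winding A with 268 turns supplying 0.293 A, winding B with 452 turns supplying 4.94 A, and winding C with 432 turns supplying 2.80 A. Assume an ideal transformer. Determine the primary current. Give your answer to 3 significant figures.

V_A = 230 × 268/1647 = 37.426 V; V_B = 230 × 452/1647 = 63.121 V; V_C = 230 × 432/1647 = 60.328 V.
P_out = V_A I_A + V_B I_B + V_C I_C = 37.426×0.293 + 63.121×4.94 + 60.328×2.80 = 10.966 + 311.82 + 168.92 = 491.70 W.
Ideal ⇒ P_in = P_out, so I_p = P_out/V_p = 491.70/230 = 2.14 A.

I_p ≈ 2.14 A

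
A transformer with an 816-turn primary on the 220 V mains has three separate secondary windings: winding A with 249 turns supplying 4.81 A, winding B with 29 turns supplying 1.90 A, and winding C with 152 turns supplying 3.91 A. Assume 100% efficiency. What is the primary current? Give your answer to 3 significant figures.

V_A = 220 × 249/816 = 67.132 V; V_B = 220 × 29/816 = 7.8186 V; V_C = 220 × 152/816 = 40.980 V.
P_out = V_A I_A + V_B I_B + V_C I_C = 67.132×4.81 + 7.8186×1.90 + 40.980×3.91 = 322.91 + 14.855 + 160.23 = 498.00 W.
Ideal ⇒ P_in = P_out, so I_p = P_out/V_p = 498.00/220 = 2.26 A.

I_p ≈ 2.26 A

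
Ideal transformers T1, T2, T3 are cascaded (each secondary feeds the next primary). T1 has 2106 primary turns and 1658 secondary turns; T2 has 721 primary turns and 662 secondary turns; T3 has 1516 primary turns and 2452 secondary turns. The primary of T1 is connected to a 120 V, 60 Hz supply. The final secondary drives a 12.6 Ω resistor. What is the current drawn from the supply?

Secondary of T1: V = 120.00 × 1658/2106 = 94.473 V.
Secondary of T2: V = 94.473 × 662/721 = 86.742 V.
Secondary of T3: V = 86.742 × 2452/1516 = 140.30 V.
I_load = 140.30/12.6 = 11.135 A, so P_out = 140.30 × 11.135 = 1562.2 W.
All ideal ⇒ P_in = P_out, so I_supply = 1562.2/120 = 13.0 A.

I_supply ≈ 13.0 A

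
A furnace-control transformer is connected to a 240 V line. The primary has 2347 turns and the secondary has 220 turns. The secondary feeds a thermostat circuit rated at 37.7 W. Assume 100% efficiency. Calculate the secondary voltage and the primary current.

V_s ≈ 22.5 V, I_p ≈ 0.157 A

V_s = V_p × N_s/N_p = 240 × 220/2347 = 22.497 V.
I_s = P/V_s = 37.7/22.497 = 1.6758 A.
I_p = I_s × N_s/N_p = 1.6758 × 220/2347 = 0.157 A.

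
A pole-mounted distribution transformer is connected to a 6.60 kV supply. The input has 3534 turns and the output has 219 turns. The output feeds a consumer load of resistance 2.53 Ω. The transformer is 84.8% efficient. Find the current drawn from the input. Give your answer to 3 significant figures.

V_out = 6600 × 219/3534 = 409.00 V.
I_out = V_out/R = 409.00/2.53 = 161.66 A.
P_out = V_out I_out = 409.00 × 161.66 = 66118 W.
P_in = P_out/η = 66118/0.848 = 77970 W.
I_in = P_in/V_in = 77970/6600 = 11.8 A.

I_in ≈ 11.8 A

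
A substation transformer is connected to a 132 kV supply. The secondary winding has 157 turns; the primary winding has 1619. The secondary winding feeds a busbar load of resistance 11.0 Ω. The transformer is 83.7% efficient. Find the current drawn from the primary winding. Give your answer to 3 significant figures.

V_s = 132000 × 157/1619 = 12800 V.
I_s = V_s/R = 12800/11.0 = 1163.7 A.
P_out = V_s I_s = 12800 × 1163.7 = 1.4896×10^7 W.
P_in = P_out/η = 1.4896×10^7/0.837 = 1.7797×10^7 W.
I_p = P_in/V_p = 1.7797×10^7/132000 = 135 A.

I_p ≈ 135 A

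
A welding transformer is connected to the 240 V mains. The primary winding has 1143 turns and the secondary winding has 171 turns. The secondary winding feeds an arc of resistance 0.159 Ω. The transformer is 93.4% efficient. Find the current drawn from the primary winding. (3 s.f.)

V_s = 240 × 171/1143 = 35.906 V.
I_s = V_s/R = 35.906/0.159 = 225.82 A.
P_out = V_s I_s = 35.906 × 225.82 = 8108.2 W.
P_in = P_out/η = 8108.2/0.934 = 8681.2 W.
I_p = P_in/V_p = 8681.2/240 = 36.2 A.

I_p ≈ 36.2 A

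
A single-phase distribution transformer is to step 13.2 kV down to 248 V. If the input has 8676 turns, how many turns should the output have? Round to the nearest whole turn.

N_out/N_in = V_out/V_in, so N_out = 8676 × 248/13200 = 163.0 ≈ 163 turns.

N_out = 163 turns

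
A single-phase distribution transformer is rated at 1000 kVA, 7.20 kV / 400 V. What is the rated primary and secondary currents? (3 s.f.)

I_p ≈ 139 A, I_s ≈ 2500 A

I_p = S/V_p = 1000000/7200 = 139 A.
I_s = S/V_s = 1000000/400 = 2500 A.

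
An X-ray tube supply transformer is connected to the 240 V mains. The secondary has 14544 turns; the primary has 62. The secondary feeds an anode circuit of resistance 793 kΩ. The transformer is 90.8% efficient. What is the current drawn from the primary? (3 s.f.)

I_p ≈ 18.3 A

V_s = 240 × 14544/62 = 56299 V.
I_s = V_s/R = 56299/793000 = 0.070995 A.
P_out = V_s I_s = 56299 × 0.070995 = 3997.0 W.
P_in = P_out/η = 3997.0/0.908 = 4402.0 W.
I_p = P_in/V_p = 4402.0/240 = 18.3 A.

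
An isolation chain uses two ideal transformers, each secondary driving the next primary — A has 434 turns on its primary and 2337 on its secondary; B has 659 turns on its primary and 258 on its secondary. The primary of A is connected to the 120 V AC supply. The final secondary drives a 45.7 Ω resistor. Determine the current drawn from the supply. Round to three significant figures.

Secondary of A: V = 120.00 × 2337/434 = 646.18 V.
Secondary of B: V = 646.18 × 258/659 = 252.98 V.
I_load = 252.98/45.7 = 5.5356 A, so P_out = 252.98 × 5.5356 = 1400.4 W.
All ideal ⇒ P_in = P_out, so I_supply = 1400.4/120 = 11.7 A.

I_supply ≈ 11.7 A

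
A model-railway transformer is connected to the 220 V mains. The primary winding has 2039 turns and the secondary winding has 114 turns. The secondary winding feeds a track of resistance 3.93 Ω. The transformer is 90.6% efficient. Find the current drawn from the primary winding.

I_p ≈ 0.193 A

V_s = 220 × 114/2039 = 12.300 V.
I_s = V_s/R = 12.300/3.93 = 3.1298 A.
P_out = V_s I_s = 12.300 × 3.1298 = 38.497 W.
P_in = P_out/η = 38.497/0.906 = 42.491 W.
I_p = P_in/V_p = 42.491/220 = 0.193 A.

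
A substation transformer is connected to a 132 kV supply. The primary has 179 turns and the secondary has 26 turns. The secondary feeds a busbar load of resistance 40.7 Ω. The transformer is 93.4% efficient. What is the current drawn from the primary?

V_s = 132000 × 26/179 = 19173 V.
I_s = V_s/R = 19173/40.7 = 471.09 A.
P_out = V_s I_s = 19173 × 471.09 = 9.0322×10^6 W.
P_in = P_out/η = 9.0322×10^6/0.934 = 9.6705×10^6 W.
I_p = P_in/V_p = 9.6705×10^6/132000 = 73.3 A.

I_p ≈ 73.3 A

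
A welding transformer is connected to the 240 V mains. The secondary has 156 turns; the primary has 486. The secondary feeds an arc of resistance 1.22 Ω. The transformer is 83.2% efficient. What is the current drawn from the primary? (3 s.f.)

I_p ≈ 24.4 A

V_s = 240 × 156/486 = 77.037 V.
I_s = V_s/R = 77.037/1.22 = 63.145 A.
P_out = V_s I_s = 77.037 × 63.145 = 4864.5 W.
P_in = P_out/η = 4864.5/0.832 = 5846.8 W.
I_p = P_in/V_p = 5846.8/240 = 24.4 A.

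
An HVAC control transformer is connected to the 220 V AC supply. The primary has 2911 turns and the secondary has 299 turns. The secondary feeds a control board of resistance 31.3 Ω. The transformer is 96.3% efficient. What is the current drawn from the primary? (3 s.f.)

V_s = 220 × 299/2911 = 22.597 V.
I_s = V_s/R = 22.597/31.3 = 0.72195 A.
P_out = V_s I_s = 22.597 × 0.72195 = 16.314 W.
P_in = P_out/η = 16.314/0.963 = 16.941 W.
I_p = P_in/V_p = 16.941/220 = 0.0770 A.

I_p ≈ 0.0770 A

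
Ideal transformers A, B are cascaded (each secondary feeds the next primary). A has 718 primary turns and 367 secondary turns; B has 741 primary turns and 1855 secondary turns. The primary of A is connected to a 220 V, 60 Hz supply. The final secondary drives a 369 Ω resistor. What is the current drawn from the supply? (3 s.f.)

Secondary of A: V = 220.00 × 367/718 = 112.45 V.
Secondary of B: V = 112.45 × 1855/741 = 281.51 V.
I_load = 281.51/369 = 0.76289 A, so P_out = 281.51 × 0.76289 = 214.76 W.
All ideal ⇒ P_in = P_out, so I_supply = 214.76/220 = 0.976 A.

I_supply ≈ 0.976 A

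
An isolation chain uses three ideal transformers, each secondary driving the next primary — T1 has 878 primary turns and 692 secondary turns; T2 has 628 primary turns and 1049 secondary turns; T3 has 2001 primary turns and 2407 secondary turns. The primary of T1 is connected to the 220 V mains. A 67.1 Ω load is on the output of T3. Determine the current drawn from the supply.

Secondary of T1: V = 220.00 × 692/878 = 173.39 V.
Secondary of T2: V = 173.39 × 1049/628 = 289.63 V.
Secondary of T3: V = 289.63 × 2407/2001 = 348.40 V.
I_load = 348.40/67.1 = 5.1923 A, so P_out = 348.40 × 5.1923 = 1809.0 W.
All ideal ⇒ P_in = P_out, so I_supply = 1809.0/220 = 8.22 A.

I_supply ≈ 8.22 A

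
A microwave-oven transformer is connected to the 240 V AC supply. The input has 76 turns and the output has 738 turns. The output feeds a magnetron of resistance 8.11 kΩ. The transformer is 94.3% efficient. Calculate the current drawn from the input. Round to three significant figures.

V_out = 240 × 738/76 = 2330.5 V.
I_out = V_out/R = 2330.5/8110 = 0.28736 A.
P_out = V_out I_out = 2330.5 × 0.28736 = 669.71 W.
P_in = P_out/η = 669.71/0.943 = 710.19 W.
I_in = P_in/V_in = 710.19/240 = 2.96 A.

I_in ≈ 2.96 A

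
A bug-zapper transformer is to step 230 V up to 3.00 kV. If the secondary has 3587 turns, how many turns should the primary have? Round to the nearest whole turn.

N_p = 275 turns

N_p/N_s = V_p/V_s, so N_p = 3587 × 230/3000 = 275.0 ≈ 275 turns.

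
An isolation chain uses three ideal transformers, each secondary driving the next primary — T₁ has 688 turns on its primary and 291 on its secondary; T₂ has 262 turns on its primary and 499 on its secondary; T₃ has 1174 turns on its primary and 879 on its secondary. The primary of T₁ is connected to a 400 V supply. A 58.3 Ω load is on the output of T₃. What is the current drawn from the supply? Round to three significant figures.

Secondary of T₁: V = 400.00 × 291/688 = 169.19 V.
Secondary of T₂: V = 169.19 × 499/262 = 322.23 V.
Secondary of T₃: V = 322.23 × 879/1174 = 241.26 V.
I_load = 241.26/58.3 = 4.1382 A, so P_out = 241.26 × 4.1382 = 998.39 W.
All ideal ⇒ P_in = P_out, so I_supply = 998.39/400 = 2.50 A.

I_supply ≈ 2.50 A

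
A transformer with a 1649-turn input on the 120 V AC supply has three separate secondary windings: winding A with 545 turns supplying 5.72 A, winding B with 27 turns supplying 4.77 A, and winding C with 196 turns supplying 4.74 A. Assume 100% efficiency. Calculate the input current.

I_in ≈ 2.53 A

V_A = 120 × 545/1649 = 39.660 V; V_B = 120 × 27/1649 = 1.9648 V; V_C = 120 × 196/1649 = 14.263 V.
P_out = V_A I_A + V_B I_B + V_C I_C = 39.660×5.72 + 1.9648×4.77 + 14.263×4.74 = 226.86 + 9.3722 + 67.608 = 303.84 W.
Ideal ⇒ P_in = P_out, so I_in = P_out/V_in = 303.84/120 = 2.53 A.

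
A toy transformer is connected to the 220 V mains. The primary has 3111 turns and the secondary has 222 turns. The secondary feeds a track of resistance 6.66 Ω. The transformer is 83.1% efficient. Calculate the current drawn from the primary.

I_p ≈ 0.202 A

V_s = 220 × 222/3111 = 15.699 V.
I_s = V_s/R = 15.699/6.66 = 2.3572 A.
P_out = V_s I_s = 15.699 × 2.3572 = 37.006 W.
P_in = P_out/η = 37.006/0.831 = 44.532 W.
I_p = P_in/V_p = 44.532/220 = 0.202 A.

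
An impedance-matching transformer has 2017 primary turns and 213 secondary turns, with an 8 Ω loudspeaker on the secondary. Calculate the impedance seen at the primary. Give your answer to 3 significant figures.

Z_p ≈ 717 Ω

Z_p = (N_p/N_s)² × Z_s = (2017/213)² × 8 = 717 Ω.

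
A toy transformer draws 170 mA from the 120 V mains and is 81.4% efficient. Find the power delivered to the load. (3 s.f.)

P_out ≈ 16.6 W

P_in = V_p I_p = 120 × 0.170 = 20.400 W.
P_out = η P_in = 0.814 × 20.400 = 16.6 W.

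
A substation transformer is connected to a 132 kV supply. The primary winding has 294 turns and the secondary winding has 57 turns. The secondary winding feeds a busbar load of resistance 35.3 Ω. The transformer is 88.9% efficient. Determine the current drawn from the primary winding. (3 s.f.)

I_p ≈ 158 A

V_s = 132000 × 57/294 = 25592 V.
I_s = V_s/R = 25592/35.3 = 724.98 A.
P_out = V_s I_s = 25592 × 724.98 = 1.8554×10^7 W.
P_in = P_out/η = 1.8554×10^7/0.889 = 2.0870×10^7 W.
I_p = P_in/V_p = 2.0870×10^7/132000 = 158 A.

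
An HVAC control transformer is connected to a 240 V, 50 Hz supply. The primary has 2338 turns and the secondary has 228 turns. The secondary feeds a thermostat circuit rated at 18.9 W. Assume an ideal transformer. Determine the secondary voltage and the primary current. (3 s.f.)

V_s = V_p × N_s/N_p = 240 × 228/2338 = 23.405 V.
I_s = P/V_s = 18.9/23.405 = 0.80753 A.
I_p = I_s × N_s/N_p = 0.80753 × 228/2338 = 0.0788 A.

V_s ≈ 23.4 V, I_p ≈ 0.0788 A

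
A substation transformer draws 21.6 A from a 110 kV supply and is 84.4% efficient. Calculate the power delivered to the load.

P_in = V_p I_p = 110000 × 21.6 = 2.3760×10^6 W.
P_out = η P_in = 0.844 × 2.3760×10^6 = 2.01×10^6 W.

P_out ≈ 2.01×10^6 W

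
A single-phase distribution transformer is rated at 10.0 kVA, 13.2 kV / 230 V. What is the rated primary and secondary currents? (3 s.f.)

I_p ≈ 0.758 A, I_s ≈ 43.5 A

I_p = S/V_p = 10000/13200 = 0.758 A.
I_s = S/V_s = 10000/230 = 43.5 A.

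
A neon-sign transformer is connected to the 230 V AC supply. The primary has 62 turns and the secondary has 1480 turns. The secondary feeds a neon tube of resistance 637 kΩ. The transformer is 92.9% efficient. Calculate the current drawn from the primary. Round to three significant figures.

I_p ≈ 0.221 A

V_s = 230 × 1480/62 = 5490.3 V.
I_s = V_s/R = 5490.3/637000 = 0.0086190 A.
P_out = V_s I_s = 5490.3 × 0.0086190 = 47.321 W.
P_in = P_out/η = 47.321/0.929 = 50.938 W.
I_p = P_in/V_p = 50.938/230 = 0.221 A.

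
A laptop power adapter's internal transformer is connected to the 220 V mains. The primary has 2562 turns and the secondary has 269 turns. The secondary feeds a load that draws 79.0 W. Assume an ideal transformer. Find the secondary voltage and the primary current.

V_s ≈ 23.1 V, I_p ≈ 0.359 A

V_s = V_p × N_s/N_p = 220 × 269/2562 = 23.099 V.
I_s = P/V_s = 79.0/23.099 = 3.4200 A.
I_p = I_s × N_s/N_p = 3.4200 × 269/2562 = 0.359 A.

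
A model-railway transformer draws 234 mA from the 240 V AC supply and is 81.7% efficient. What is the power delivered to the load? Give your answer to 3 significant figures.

P_out ≈ 45.9 W

P_in = V_p I_p = 240 × 0.234 = 56.160 W.
P_out = η P_in = 0.817 × 56.160 = 45.9 W.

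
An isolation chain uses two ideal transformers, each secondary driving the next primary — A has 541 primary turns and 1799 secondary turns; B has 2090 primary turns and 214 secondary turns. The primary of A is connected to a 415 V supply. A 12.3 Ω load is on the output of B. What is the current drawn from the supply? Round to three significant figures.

I_supply ≈ 3.91 A

Secondary of A: V = 415.00 × 1799/541 = 1380.0 V.
Secondary of B: V = 1380.0 × 214/2090 = 141.30 V.
I_load = 141.30/12.3 = 11.488 A, so P_out = 141.30 × 11.488 = 1623.3 W.
All ideal ⇒ P_in = P_out, so I_supply = 1623.3/415 = 3.91 A.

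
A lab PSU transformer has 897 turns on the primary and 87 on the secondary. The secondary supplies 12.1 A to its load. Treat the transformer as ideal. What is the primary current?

For an ideal transformer I_p/I_s = N_s/N_p, so I_p = 12.1 × 87/897 = 1.17 A.

I_p ≈ 1.17 A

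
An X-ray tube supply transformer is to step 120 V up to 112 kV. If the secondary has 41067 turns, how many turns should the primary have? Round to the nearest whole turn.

N_p = 44 turns

N_p/N_s = V_p/V_s, so N_p = 41067 × 120/112000 = 44.0 ≈ 44 turns.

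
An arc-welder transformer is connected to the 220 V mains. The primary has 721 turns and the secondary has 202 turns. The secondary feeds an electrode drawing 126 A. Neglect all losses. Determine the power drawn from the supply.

I_p = I_s × N_s/N_p = 126 × 202/721 = 35.301 A.
P = V_p I_p = 220 × 35.301 = 7770 W.

P ≈ 7770 W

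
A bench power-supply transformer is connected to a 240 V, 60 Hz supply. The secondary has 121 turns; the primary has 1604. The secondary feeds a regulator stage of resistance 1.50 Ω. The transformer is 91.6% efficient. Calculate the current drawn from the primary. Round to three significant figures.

V_s = 240 × 121/1604 = 18.105 V.
I_s = V_s/R = 18.105/1.50 = 12.070 A.
P_out = V_s I_s = 18.105 × 12.070 = 218.52 W.
P_in = P_out/η = 218.52/0.916 = 238.56 W.
I_p = P_in/V_p = 238.56/240 = 0.994 A.

I_p ≈ 0.994 A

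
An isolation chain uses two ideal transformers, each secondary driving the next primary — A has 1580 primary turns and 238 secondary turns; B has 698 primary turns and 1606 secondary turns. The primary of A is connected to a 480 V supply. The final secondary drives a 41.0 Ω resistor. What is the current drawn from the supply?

Secondary of A: V = 480.00 × 238/1580 = 72.304 V.
Secondary of B: V = 72.304 × 1606/698 = 166.36 V.
I_load = 166.36/41.0 = 4.0576 A, so P_out = 166.36 × 4.0576 = 675.02 W.
All ideal ⇒ P_in = P_out, so I_supply = 675.02/480 = 1.41 A.

I_supply ≈ 1.41 A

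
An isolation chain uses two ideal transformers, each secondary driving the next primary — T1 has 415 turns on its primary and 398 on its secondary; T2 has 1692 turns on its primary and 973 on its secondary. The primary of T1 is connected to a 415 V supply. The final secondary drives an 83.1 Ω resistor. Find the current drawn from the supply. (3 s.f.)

I_supply ≈ 1.52 A

After T1: V = 415.00 × 398/415 = 398.00 V.
After T2: V = 398.00 × 973/1692 = 228.87 V.
I_load = 228.87/83.1 = 2.7542 A, so P_out = 228.87 × 2.7542 = 630.36 W.
All ideal ⇒ P_in = P_out, so I_supply = 630.36/415 = 1.52 A.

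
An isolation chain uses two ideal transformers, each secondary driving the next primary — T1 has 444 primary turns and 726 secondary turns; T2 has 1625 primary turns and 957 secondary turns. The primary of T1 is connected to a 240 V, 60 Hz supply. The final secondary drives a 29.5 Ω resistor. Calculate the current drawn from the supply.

After T1: V = 240.00 × 726/444 = 392.43 V.
After T2: V = 392.43 × 957/1625 = 231.11 V.
I_load = 231.11/29.5 = 7.8343 A, so P_out = 231.11 × 7.8343 = 1810.6 W.
All ideal ⇒ P_in = P_out, so I_supply = 1810.6/240 = 7.54 A.

I_supply ≈ 7.54 A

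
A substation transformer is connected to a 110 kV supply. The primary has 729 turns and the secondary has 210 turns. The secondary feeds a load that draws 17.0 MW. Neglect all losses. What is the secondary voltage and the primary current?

V_s ≈ 31700 V, I_p ≈ 155 A

V_s = V_p × N_s/N_p = 110000 × 210/729 = 31687 V.
I_s = P/V_s = 1.70×10^7/31687 = 536.49 A.
I_p = I_s × N_s/N_p = 536.49 × 210/729 = 155 A.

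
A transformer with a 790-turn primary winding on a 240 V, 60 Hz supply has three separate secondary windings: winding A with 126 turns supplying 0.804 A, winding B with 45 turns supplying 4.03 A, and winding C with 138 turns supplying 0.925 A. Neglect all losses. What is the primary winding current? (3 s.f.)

I_p ≈ 0.519 A

V_A = 240 × 126/790 = 38.278 V; V_B = 240 × 45/790 = 13.671 V; V_C = 240 × 138/790 = 41.924 V.
P_out = V_A I_A + V_B I_B + V_C I_C = 38.278×0.804 + 13.671×4.03 + 41.924×0.925 = 30.776 + 55.094 + 38.780 = 124.65 W.
Ideal ⇒ P_in = P_out, so I_p = P_out/V_p = 124.65/240 = 0.519 A.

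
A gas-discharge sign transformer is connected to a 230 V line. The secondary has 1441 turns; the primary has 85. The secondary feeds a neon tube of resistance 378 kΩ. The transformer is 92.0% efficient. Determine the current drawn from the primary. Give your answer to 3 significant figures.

V_s = 230 × 1441/85 = 3899.2 V.
I_s = V_s/R = 3899.2/378000 = 0.010315 A.
P_out = V_s I_s = 3899.2 × 0.010315 = 40.221 W.
P_in = P_out/η = 40.221/0.920 = 43.719 W.
I_p = P_in/V_p = 43.719/230 = 0.190 A.

I_p ≈ 0.190 A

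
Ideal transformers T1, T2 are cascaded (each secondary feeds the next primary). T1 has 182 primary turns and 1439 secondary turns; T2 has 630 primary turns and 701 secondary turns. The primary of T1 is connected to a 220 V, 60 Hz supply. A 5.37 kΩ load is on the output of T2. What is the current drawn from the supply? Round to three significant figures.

I_supply ≈ 3.17 A

Secondary of T1: V = 220.00 × 1439/182 = 1739.5 V.
Secondary of T2: V = 1739.5 × 701/630 = 1935.5 V.
I_load = 1935.5/5370 = 0.36043 A, so P_out = 1935.5 × 0.36043 = 697.60 W.
All ideal ⇒ P_in = P_out, so I_supply = 697.60/220 = 3.17 A.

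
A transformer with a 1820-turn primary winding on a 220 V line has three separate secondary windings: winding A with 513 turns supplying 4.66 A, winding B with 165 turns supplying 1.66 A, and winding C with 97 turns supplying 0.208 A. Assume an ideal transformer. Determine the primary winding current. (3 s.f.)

I_p ≈ 1.48 A

V_A = 220 × 513/1820 = 62.011 V; V_B = 220 × 165/1820 = 19.945 V; V_C = 220 × 97/1820 = 11.725 V.
P_out = V_A I_A + V_B I_B + V_C I_C = 62.011×4.66 + 19.945×1.66 + 11.725×0.208 = 288.97 + 33.109 + 2.4389 = 324.52 W.
Ideal ⇒ P_in = P_out, so I_p = P_out/V_p = 324.52/220 = 1.48 A.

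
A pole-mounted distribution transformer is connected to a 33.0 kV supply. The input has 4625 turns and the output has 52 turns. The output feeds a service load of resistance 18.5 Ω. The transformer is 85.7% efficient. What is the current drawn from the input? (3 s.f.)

V_out = 33000 × 52/4625 = 371.03 V.
I_out = V_out/R = 371.03/18.5 = 20.056 A.
P_out = V_out I_out = 371.03 × 20.056 = 7441.1 W.
P_in = P_out/η = 7441.1/0.857 = 8682.8 W.
I_in = P_in/V_in = 8682.8/33000 = 0.263 A.

I_in ≈ 0.263 A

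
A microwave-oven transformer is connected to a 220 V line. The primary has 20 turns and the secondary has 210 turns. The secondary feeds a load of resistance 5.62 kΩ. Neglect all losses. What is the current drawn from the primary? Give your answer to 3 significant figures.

V_s = V_p × N_s/N_p = 220 × 210/20 = 2310.0 V.
I_s = V_s/R = 2310.0/5620 = 0.41103 A.
For an ideal transformer I_p N_p = I_s N_s, so I_p = 0.41103 × 210/20 = 4.32 A.

I_p ≈ 4.32 A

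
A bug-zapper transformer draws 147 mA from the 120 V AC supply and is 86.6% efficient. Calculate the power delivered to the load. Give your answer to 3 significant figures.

P_out ≈ 15.3 W

P_in = V_p I_p = 120 × 0.147 = 17.640 W.
P_out = η P_in = 0.866 × 17.640 = 15.3 W.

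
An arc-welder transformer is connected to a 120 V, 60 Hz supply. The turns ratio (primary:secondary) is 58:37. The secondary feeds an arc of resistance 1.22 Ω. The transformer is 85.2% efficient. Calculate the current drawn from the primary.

V_s = 120 × 37/58 = 76.552 V.
I_s = V_s/R = 76.552/1.22 = 62.747 A.
P_out = V_s I_s = 76.552 × 62.747 = 4803.4 W.
P_in = P_out/η = 4803.4/0.852 = 5637.8 W.
I_p = P_in/V_p = 5637.8/120 = 47.0 A.

I_p ≈ 47.0 A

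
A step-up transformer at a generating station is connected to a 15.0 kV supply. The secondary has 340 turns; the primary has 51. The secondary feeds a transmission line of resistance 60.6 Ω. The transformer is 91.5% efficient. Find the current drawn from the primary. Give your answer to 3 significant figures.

V_s = 15000 × 340/51 = 100000 V.
I_s = V_s/R = 100000/60.6 = 1650.2 A.
P_out = V_s I_s = 100000 × 1650.2 = 1.6502×10^8 W.
P_in = P_out/η = 1.6502×10^8/0.915 = 1.8035×10^8 W.
I_p = P_in/V_p = 1.8035×10^8/15000 = 12000 A.

I_p ≈ 12000 A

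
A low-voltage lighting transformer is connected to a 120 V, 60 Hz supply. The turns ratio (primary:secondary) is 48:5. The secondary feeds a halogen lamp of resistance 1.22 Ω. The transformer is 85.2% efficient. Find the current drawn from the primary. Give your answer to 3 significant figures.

I_p ≈ 1.25 A

V_s = 120 × 5/48 = 12.500 V.
I_s = V_s/R = 12.500/1.22 = 10.246 A.
P_out = V_s I_s = 12.500 × 10.246 = 128.07 W.
P_in = P_out/η = 128.07/0.852 = 150.32 W.
I_p = P_in/V_p = 150.32/120 = 1.25 A.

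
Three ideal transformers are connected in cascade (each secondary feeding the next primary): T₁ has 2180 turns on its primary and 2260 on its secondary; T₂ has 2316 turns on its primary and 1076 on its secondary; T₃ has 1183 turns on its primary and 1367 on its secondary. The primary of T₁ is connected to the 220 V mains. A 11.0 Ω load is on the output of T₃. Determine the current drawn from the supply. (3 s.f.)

I_supply ≈ 6.20 A

Secondary of T₁: V = 220.00 × 2260/2180 = 228.07 V.
Secondary of T₂: V = 228.07 × 1076/2316 = 105.96 V.
Secondary of T₃: V = 105.96 × 1367/1183 = 122.44 V.
I_load = 122.44/11.0 = 11.131 A, so P_out = 122.44 × 11.131 = 1362.9 W.
All ideal ⇒ P_in = P_out, so I_supply = 1362.9/220 = 6.20 A.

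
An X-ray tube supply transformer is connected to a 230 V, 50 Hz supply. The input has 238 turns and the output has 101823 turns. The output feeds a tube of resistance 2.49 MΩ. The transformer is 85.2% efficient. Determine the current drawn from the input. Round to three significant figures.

V_out = 230 × 101823/238 = 98400 V.
I_out = V_out/R = 98400/(2.49×10^6) = 0.039518 A.
P_out = V_out I_out = 98400 × 0.039518 = 3888.6 W.
P_in = P_out/η = 3888.6/0.852 = 4564.1 W.
I_in = P_in/V_in = 4564.1/230 = 19.8 A.

I_in ≈ 19.8 A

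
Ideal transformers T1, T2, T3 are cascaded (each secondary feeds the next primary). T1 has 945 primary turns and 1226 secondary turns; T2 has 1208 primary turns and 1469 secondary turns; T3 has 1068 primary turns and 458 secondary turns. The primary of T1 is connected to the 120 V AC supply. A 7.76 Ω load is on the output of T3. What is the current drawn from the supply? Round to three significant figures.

Secondary of T1: V = 120.00 × 1226/945 = 155.68 V.
Secondary of T2: V = 155.68 × 1469/1208 = 189.32 V.
Secondary of T3: V = 189.32 × 458/1068 = 81.187 V.
I_load = 81.187/7.76 = 10.462 A, so P_out = 81.187 × 10.462 = 849.41 W.
All ideal ⇒ P_in = P_out, so I_supply = 849.41/120 = 7.08 A.

I_supply ≈ 7.08 A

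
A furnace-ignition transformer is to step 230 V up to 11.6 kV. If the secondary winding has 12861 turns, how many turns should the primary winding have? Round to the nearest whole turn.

N_p/N_s = V_p/V_s, so N_p = 12861 × 230/11600 = 255.0 ≈ 255 turns.

N_p = 255 turns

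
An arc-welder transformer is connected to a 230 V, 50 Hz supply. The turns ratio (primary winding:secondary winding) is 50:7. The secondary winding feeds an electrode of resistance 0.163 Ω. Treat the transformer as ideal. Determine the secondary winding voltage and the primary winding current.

V_s = V_p × N_s/N_p = 230 × 7/50 = 32.200 V.
I_s = V_s/R = 32.200/0.163 = 197.55 A.
I_p = I_s × N_s/N_p = 197.55 × 7/50 = 27.7 A.

V_s ≈ 32.2 V, I_p ≈ 27.7 A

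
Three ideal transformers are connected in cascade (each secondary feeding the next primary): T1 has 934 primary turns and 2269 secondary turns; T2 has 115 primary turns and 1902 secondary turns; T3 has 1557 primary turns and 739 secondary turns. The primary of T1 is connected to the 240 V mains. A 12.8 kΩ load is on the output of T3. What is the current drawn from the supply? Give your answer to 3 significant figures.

After T1: V = 240.00 × 2269/934 = 583.04 V.
After T2: V = 583.04 × 1902/115 = 9643.0 V.
After T3: V = 9643.0 × 739/1557 = 4576.9 V.
I_load = 4576.9/12800 = 0.35757 A, so P_out = 4576.9 × 0.35757 = 1636.5 W.
All ideal ⇒ P_in = P_out, so I_supply = 1636.5/240 = 6.82 A.

I_supply ≈ 6.82 A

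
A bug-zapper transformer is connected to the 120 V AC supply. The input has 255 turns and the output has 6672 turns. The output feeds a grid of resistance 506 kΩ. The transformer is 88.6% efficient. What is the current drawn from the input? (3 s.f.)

V_out = 120 × 6672/255 = 3139.8 V.
I_out = V_out/R = 3139.8/506000 = 0.0062051 A.
P_out = V_out I_out = 3139.8 × 0.0062051 = 19.482 W.
P_in = P_out/η = 19.482/0.886 = 21.989 W.
I_in = P_in/V_in = 21.989/120 = 0.183 A.

I_in ≈ 0.183 A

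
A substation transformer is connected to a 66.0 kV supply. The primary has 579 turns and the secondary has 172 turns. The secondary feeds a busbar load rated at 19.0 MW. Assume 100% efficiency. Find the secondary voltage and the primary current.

V_s = V_p × N_s/N_p = 66000 × 172/579 = 19606 V.
I_s = P/V_s = 1.90×10^7/19606 = 969.08 A.
I_p = I_s × N_s/N_p = 969.08 × 172/579 = 288 A.

V_s ≈ 19600 V, I_p ≈ 288 A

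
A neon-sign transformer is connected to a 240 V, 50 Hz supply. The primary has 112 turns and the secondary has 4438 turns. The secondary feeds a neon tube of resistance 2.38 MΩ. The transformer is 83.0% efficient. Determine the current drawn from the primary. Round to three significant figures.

I_p ≈ 0.191 A

V_s = 240 × 4438/112 = 9510.0 V.
I_s = V_s/R = 9510.0/(2.38×10^6) = 0.0039958 A.
P_out = V_s I_s = 9510.0 × 0.0039958 = 38.000 W.
P_in = P_out/η = 38.000/0.830 = 45.783 W.
I_p = P_in/V_p = 45.783/240 = 0.191 A.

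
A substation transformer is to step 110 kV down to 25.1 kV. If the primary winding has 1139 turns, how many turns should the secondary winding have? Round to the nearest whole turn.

N_s = 260 turns

N_s/N_p = V_s/V_p, so N_s = 1139 × 25100/110000 = 259.9 ≈ 260 turns.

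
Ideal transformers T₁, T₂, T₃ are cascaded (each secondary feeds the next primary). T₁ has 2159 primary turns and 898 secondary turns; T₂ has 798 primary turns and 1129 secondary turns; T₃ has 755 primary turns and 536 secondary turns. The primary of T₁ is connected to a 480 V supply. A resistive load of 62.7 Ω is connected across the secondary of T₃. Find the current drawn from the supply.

After T₁: V = 480.00 × 898/2159 = 199.65 V.
After T₂: V = 199.65 × 1129/798 = 282.46 V.
After T₃: V = 282.46 × 536/755 = 200.53 V.
I_load = 200.53/62.7 = 3.1982 A, so P_out = 200.53 × 3.1982 = 641.33 W.
All ideal ⇒ P_in = P_out, so I_supply = 641.33/480 = 1.34 A.

I_supply ≈ 1.34 A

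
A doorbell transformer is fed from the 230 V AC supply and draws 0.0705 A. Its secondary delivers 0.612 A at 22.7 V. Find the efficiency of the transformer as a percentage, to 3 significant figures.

η ≈ 85.7%

P_in = 230 × 0.0705 = 16.2150 W.
P_out = 22.7 × 0.612 = 13.8924 W.
η = P_out/P_in = 13.8924/16.2150 = 0.857.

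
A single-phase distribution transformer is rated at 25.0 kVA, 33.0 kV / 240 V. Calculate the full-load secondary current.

I_s = S/V_s = 25000/240 = 104 A.

I_s ≈ 104 A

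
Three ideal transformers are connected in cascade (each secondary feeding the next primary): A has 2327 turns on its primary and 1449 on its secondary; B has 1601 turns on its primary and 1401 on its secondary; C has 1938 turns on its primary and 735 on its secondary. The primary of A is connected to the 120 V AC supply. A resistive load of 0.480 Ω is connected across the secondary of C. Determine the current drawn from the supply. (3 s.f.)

I_supply ≈ 10.7 A

Secondary of A: V = 120.00 × 1449/2327 = 74.723 V.
Secondary of B: V = 74.723 × 1401/1601 = 65.388 V.
Secondary of C: V = 65.388 × 735/1938 = 24.799 V.
I_load = 24.799/0.480 = 51.665 A, so P_out = 24.799 × 51.665 = 1281.2 W.
All ideal ⇒ P_in = P_out, so I_supply = 1281.2/120 = 10.7 A.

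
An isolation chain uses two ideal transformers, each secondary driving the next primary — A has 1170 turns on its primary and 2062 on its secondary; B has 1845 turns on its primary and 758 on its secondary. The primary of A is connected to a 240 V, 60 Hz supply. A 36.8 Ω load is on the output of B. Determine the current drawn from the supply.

After A: V = 240.00 × 2062/1170 = 422.97 V.
After B: V = 422.97 × 758/1845 = 173.77 V.
I_load = 173.77/36.8 = 4.7221 A, so P_out = 173.77 × 4.7221 = 820.59 W.
All ideal ⇒ P_in = P_out, so I_supply = 820.59/240 = 3.42 A.

I_supply ≈ 3.42 A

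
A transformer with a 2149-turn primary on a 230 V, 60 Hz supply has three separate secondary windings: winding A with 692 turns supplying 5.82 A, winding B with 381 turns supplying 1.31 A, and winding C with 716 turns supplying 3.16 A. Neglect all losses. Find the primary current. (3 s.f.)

I_p ≈ 3.16 A

V_A = 230 × 692/2149 = 74.062 V; V_B = 230 × 381/2149 = 40.777 V; V_C = 230 × 716/2149 = 76.631 V.
P_out = V_A I_A + V_B I_B + V_C I_C = 74.062×5.82 + 40.777×1.31 + 76.631×3.16 = 431.04 + 53.418 + 242.15 = 726.61 W.
Ideal ⇒ P_in = P_out, so I_p = P_out/V_p = 726.61/230 = 3.16 A.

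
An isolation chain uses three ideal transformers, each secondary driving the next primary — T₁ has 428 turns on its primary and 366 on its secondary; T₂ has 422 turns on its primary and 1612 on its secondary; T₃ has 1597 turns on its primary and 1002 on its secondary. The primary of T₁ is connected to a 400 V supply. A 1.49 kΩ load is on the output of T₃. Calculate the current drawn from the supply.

I_supply ≈ 1.13 A

After T₁: V = 400.00 × 366/428 = 342.06 V.
After T₂: V = 342.06 × 1612/422 = 1306.6 V.
After T₃: V = 1306.6 × 1002/1597 = 819.81 V.
I_load = 819.81/1490 = 0.55021 A, so P_out = 819.81 × 0.55021 = 451.07 W.
All ideal ⇒ P_in = P_out, so I_supply = 451.07/400 = 1.13 A.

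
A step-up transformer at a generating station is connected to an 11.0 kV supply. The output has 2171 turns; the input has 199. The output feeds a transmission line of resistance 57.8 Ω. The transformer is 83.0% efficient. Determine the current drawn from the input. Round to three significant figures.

V_out = 11000 × 2171/199 = 120010 V.
I_out = V_out/R = 120010/57.8 = 2076.2 A.
P_out = V_out I_out = 120010 × 2076.2 = 2.4916×10^8 W.
P_in = P_out/η = 2.4916×10^8/0.830 = 3.0019×10^8 W.
I_in = P_in/V_in = 3.0019×10^8/11000 = 27300 A.

I_in ≈ 27300 A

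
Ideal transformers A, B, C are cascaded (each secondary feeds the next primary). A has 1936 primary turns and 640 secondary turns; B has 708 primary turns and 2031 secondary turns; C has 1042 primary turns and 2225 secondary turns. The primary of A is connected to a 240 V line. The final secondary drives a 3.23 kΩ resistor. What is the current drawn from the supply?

Secondary of A: V = 240.00 × 640/1936 = 79.339 V.
Secondary of B: V = 79.339 × 2031/708 = 227.59 V.
Secondary of C: V = 227.59 × 2225/1042 = 485.99 V.
I_load = 485.99/3230 = 0.15046 A, so P_out = 485.99 × 0.15046 = 73.122 W.
All ideal ⇒ P_in = P_out, so I_supply = 73.122/240 = 0.305 A.

I_supply ≈ 0.305 A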